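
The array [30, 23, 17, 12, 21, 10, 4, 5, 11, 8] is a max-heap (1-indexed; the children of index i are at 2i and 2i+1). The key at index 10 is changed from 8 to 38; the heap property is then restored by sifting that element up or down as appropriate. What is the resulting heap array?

set index 10 from 8 to 38 → [30, 23, 17, 12, 21, 10, 4, 5, 11, 38]
38 > parent 21 at index 5, swap → [30, 23, 17, 12, 38, 10, 4, 5, 11, 21]
38 > parent 23 at index 2, swap → [30, 38, 17, 12, 23, 10, 4, 5, 11, 21]
38 > parent 30 at index 1, swap → [38, 30, 17, 12, 23, 10, 4, 5, 11, 21]

[38, 30, 17, 12, 23, 10, 4, 5, 11, 21]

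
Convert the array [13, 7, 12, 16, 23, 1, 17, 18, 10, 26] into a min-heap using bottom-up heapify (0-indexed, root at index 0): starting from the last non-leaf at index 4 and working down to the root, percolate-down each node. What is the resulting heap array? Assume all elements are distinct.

[1, 7, 12, 10, 23, 13, 17, 18, 16, 26]

sift down from index 4: already satisfies heap property
sift down from index 3:
  16 vs smaller child 10 at index 8, swap → [13, 7, 12, 10, 23, 1, 17, 18, 16, 26]
sift down from index 2:
  12 vs smaller child 1 at index 5, swap → [13, 7, 1, 10, 23, 12, 17, 18, 16, 26]
sift down from index 1: already satisfies heap property
sift down from index 0:
  13 vs smaller child 1 at index 2, swap → [1, 7, 13, 10, 23, 12, 17, 18, 16, 26]
  13 vs smaller child 12 at index 5, swap → [1, 7, 12, 10, 23, 13, 17, 18, 16, 26]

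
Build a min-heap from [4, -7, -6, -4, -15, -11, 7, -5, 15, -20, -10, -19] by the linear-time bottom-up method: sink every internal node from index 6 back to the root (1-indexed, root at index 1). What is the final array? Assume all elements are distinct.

sift down from index 6:
  -11 vs only child -19 at index 12, swap → [4, -7, -6, -4, -15, -19, 7, -5, 15, -20, -10, -11]
sift down from index 5:
  -15 vs smaller child -20 at index 10, swap → [4, -7, -6, -4, -20, -19, 7, -5, 15, -15, -10, -11]
sift down from index 4:
  -4 vs smaller child -5 at index 8, swap → [4, -7, -6, -5, -20, -19, 7, -4, 15, -15, -10, -11]
sift down from index 3:
  -6 vs smaller child -19 at index 6, swap → [4, -7, -19, -5, -20, -6, 7, -4, 15, -15, -10, -11]
  -6 vs only child -11 at index 12, swap → [4, -7, -19, -5, -20, -11, 7, -4, 15, -15, -10, -6]
sift down from index 2:
  -7 vs smaller child -20 at index 5, swap → [4, -20, -19, -5, -7, -11, 7, -4, 15, -15, -10, -6]
  -7 vs smaller child -15 at index 10, swap → [4, -20, -19, -5, -15, -11, 7, -4, 15, -7, -10, -6]
sift down from index 1:
  4 vs smaller child -20 at index 2, swap → [-20, 4, -19, -5, -15, -11, 7, -4, 15, -7, -10, -6]
  4 vs smaller child -15 at index 5, swap → [-20, -15, -19, -5, 4, -11, 7, -4, 15, -7, -10, -6]
  4 vs smaller child -10 at index 11, swap → [-20, -15, -19, -5, -10, -11, 7, -4, 15, -7, 4, -6]

[-20, -15, -19, -5, -10, -11, 7, -4, 15, -7, 4, -6]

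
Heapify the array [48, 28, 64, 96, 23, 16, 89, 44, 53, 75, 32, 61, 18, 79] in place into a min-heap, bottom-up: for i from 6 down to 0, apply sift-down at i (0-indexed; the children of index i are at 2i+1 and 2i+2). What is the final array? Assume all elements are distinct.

[16, 23, 18, 44, 28, 48, 79, 96, 53, 75, 32, 61, 64, 89]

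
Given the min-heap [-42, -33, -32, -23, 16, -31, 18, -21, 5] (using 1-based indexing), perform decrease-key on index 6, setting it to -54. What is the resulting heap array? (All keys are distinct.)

[-54, -33, -42, -23, 16, -32, 18, -21, 5]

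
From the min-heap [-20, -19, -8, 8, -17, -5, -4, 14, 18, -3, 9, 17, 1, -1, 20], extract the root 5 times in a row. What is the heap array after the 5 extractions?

[-4, -3, 1, 8, -1, 9, 17, 14, 18, 20]

extract-min #1 returns -20:
  remove root -20; move last element 20 to root → [20, -19, -8, 8, -17, -5, -4, 14, 18, -3, 9, 17, 1, -1]
  20 vs smaller child -19 at index 1, swap → [-19, 20, -8, 8, -17, -5, -4, 14, 18, -3, 9, 17, 1, -1]
  20 vs smaller child -17 at index 4, swap → [-19, -17, -8, 8, 20, -5, -4, 14, 18, -3, 9, 17, 1, -1]
  20 vs smaller child -3 at index 9, swap → [-19, -17, -8, 8, -3, -5, -4, 14, 18, 20, 9, 17, 1, -1]
extract-min #2 returns -19:
  remove root -19; move last element -1 to root → [-1, -17, -8, 8, -3, -5, -4, 14, 18, 20, 9, 17, 1]
  -1 vs smaller child -17 at index 1, swap → [-17, -1, -8, 8, -3, -5, -4, 14, 18, 20, 9, 17, 1]
  -1 vs smaller child -3 at index 4, swap → [-17, -3, -8, 8, -1, -5, -4, 14, 18, 20, 9, 17, 1]
extract-min #3 returns -17:
  remove root -17; move last element 1 to root → [1, -3, -8, 8, -1, -5, -4, 14, 18, 20, 9, 17]
  1 vs smaller child -8 at index 2, swap → [-8, -3, 1, 8, -1, -5, -4, 14, 18, 20, 9, 17]
  1 vs smaller child -5 at index 5, swap → [-8, -3, -5, 8, -1, 1, -4, 14, 18, 20, 9, 17]
extract-min #4 returns -8:
  remove root -8; move last element 17 to root → [17, -3, -5, 8, -1, 1, -4, 14, 18, 20, 9]
  17 vs smaller child -5 at index 2, swap → [-5, -3, 17, 8, -1, 1, -4, 14, 18, 20, 9]
  17 vs smaller child -4 at index 6, swap → [-5, -3, -4, 8, -1, 1, 17, 14, 18, 20, 9]
extract-min #5 returns -5:
  remove root -5; move last element 9 to root → [9, -3, -4, 8, -1, 1, 17, 14, 18, 20]
  9 vs smaller child -4 at index 2, swap → [-4, -3, 9, 8, -1, 1, 17, 14, 18, 20]
  9 vs smaller child 1 at index 5, swap → [-4, -3, 1, 8, -1, 9, 17, 14, 18, 20]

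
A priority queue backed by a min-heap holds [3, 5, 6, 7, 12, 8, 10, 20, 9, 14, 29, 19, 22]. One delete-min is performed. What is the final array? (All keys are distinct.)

remove root 3; move last element 22 to root → [22, 5, 6, 7, 12, 8, 10, 20, 9, 14, 29, 19]
22 vs smaller child 5 at index 1, swap → [5, 22, 6, 7, 12, 8, 10, 20, 9, 14, 29, 19]
22 vs smaller child 7 at index 3, swap → [5, 7, 6, 22, 12, 8, 10, 20, 9, 14, 29, 19]
22 vs smaller child 9 at index 8, swap → [5, 7, 6, 9, 12, 8, 10, 20, 22, 14, 29, 19]

[5, 7, 6, 9, 12, 8, 10, 20, 22, 14, 29, 19]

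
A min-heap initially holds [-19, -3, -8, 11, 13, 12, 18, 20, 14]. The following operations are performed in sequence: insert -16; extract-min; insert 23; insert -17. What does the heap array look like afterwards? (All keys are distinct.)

[-17, -16, -8, 11, -3, 12, 18, 20, 14, 23, 13]

insert -16:
  append -16 at index 9 → [-19, -3, -8, 11, 13, 12, 18, 20, 14, -16]
  -16 < parent 13 at index 4, swap → [-19, -3, -8, 11, -16, 12, 18, 20, 14, 13]
  -16 < parent -3 at index 1, swap → [-19, -16, -8, 11, -3, 12, 18, 20, 14, 13]
extract-min → returns -19:
  remove root -19; move last element 13 to root → [13, -16, -8, 11, -3, 12, 18, 20, 14]
  13 vs smaller child -16 at index 1, swap → [-16, 13, -8, 11, -3, 12, 18, 20, 14]
  13 vs smaller child -3 at index 4, swap → [-16, -3, -8, 11, 13, 12, 18, 20, 14]
insert 23:
  append 23 at index 9 → [-16, -3, -8, 11, 13, 12, 18, 20, 14, 23] (no swap needed)
insert -17:
  append -17 at index 10 → [-16, -3, -8, 11, 13, 12, 18, 20, 14, 23, -17]
  -17 < parent 13 at index 4, swap → [-16, -3, -8, 11, -17, 12, 18, 20, 14, 23, 13]
  -17 < parent -3 at index 1, swap → [-16, -17, -8, 11, -3, 12, 18, 20, 14, 23, 13]
  -17 < parent -16 at index 0, swap → [-17, -16, -8, 11, -3, 12, 18, 20, 14, 23, 13]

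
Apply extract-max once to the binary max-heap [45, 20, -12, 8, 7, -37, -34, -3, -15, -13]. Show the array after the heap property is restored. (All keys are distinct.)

remove root 45; move last element -13 to root → [-13, 20, -12, 8, 7, -37, -34, -3, -15]
-13 vs larger child 20 at index 1, swap → [20, -13, -12, 8, 7, -37, -34, -3, -15]
-13 vs larger child 8 at index 3, swap → [20, 8, -12, -13, 7, -37, -34, -3, -15]
-13 vs larger child -3 at index 7, swap → [20, 8, -12, -3, 7, -37, -34, -13, -15]

[20, 8, -12, -3, 7, -37, -34, -13, -15]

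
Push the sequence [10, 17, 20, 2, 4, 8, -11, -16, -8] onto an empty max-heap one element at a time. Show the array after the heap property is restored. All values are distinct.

[20, 10, 17, 2, 4, 8, -11, -16, -8]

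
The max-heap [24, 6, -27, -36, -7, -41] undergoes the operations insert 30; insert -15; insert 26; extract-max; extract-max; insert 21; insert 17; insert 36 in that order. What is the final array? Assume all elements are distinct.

[36, 24, -27, 17, 21, -41, -36, -15, 6, -7]

insert 30:
  append 30 at index 6 → [24, 6, -27, -36, -7, -41, 30]
  30 > parent -27 at index 2, swap → [24, 6, 30, -36, -7, -41, -27]
  30 > parent 24 at index 0, swap → [30, 6, 24, -36, -7, -41, -27]
insert -15:
  append -15 at index 7 → [30, 6, 24, -36, -7, -41, -27, -15]
  -15 > parent -36 at index 3, swap → [30, 6, 24, -15, -7, -41, -27, -36]
insert 26:
  append 26 at index 8 → [30, 6, 24, -15, -7, -41, -27, -36, 26]
  26 > parent -15 at index 3, swap → [30, 6, 24, 26, -7, -41, -27, -36, -15]
  26 > parent 6 at index 1, swap → [30, 26, 24, 6, -7, -41, -27, -36, -15]
extract-max → returns 30:
  remove root 30; move last element -15 to root → [-15, 26, 24, 6, -7, -41, -27, -36]
  -15 vs larger child 26 at index 1, swap → [26, -15, 24, 6, -7, -41, -27, -36]
  -15 vs larger child 6 at index 3, swap → [26, 6, 24, -15, -7, -41, -27, -36]
extract-max → returns 26:
  remove root 26; move last element -36 to root → [-36, 6, 24, -15, -7, -41, -27]
  -36 vs larger child 24 at index 2, swap → [24, 6, -36, -15, -7, -41, -27]
  -36 vs larger child -27 at index 6, swap → [24, 6, -27, -15, -7, -41, -36]
insert 21:
  append 21 at index 7 → [24, 6, -27, -15, -7, -41, -36, 21]
  21 > parent -15 at index 3, swap → [24, 6, -27, 21, -7, -41, -36, -15]
  21 > parent 6 at index 1, swap → [24, 21, -27, 6, -7, -41, -36, -15]
insert 17:
  append 17 at index 8 → [24, 21, -27, 6, -7, -41, -36, -15, 17]
  17 > parent 6 at index 3, swap → [24, 21, -27, 17, -7, -41, -36, -15, 6]
insert 36:
  append 36 at index 9 → [24, 21, -27, 17, -7, -41, -36, -15, 6, 36]
  36 > parent -7 at index 4, swap → [24, 21, -27, 17, 36, -41, -36, -15, 6, -7]
  36 > parent 21 at index 1, swap → [24, 36, -27, 17, 21, -41, -36, -15, 6, -7]
  36 > parent 24 at index 0, swap → [36, 24, -27, 17, 21, -41, -36, -15, 6, -7]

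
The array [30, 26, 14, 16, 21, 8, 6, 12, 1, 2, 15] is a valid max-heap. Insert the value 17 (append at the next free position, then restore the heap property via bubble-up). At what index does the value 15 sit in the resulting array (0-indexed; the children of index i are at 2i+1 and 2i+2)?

append 17 at index 11 → [30, 26, 14, 16, 21, 8, 6, 12, 1, 2, 15, 17]
17 > parent 8 at index 5, swap → [30, 26, 14, 16, 21, 17, 6, 12, 1, 2, 15, 8]
17 > parent 14 at index 2, swap → [30, 26, 17, 16, 21, 14, 6, 12, 1, 2, 15, 8]
resulting array: [30, 26, 17, 16, 21, 14, 6, 12, 1, 2, 15, 8]

10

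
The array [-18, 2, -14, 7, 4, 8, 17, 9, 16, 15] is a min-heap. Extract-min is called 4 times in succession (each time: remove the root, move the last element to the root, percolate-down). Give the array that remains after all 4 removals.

[7, 9, 8, 17, 16, 15]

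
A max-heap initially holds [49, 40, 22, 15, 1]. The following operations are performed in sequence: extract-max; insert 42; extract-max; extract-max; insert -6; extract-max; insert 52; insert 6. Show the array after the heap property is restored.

extract-max → returns 49:
  remove root 49; move last element 1 to root → [1, 40, 22, 15]
  1 vs larger child 40 at index 1, swap → [40, 1, 22, 15]
  1 vs only child 15 at index 3, swap → [40, 15, 22, 1]
insert 42:
  append 42 at index 4 → [40, 15, 22, 1, 42]
  42 > parent 15 at index 1, swap → [40, 42, 22, 1, 15]
  42 > parent 40 at index 0, swap → [42, 40, 22, 1, 15]
extract-max → returns 42:
  remove root 42; move last element 15 to root → [15, 40, 22, 1]
  15 vs larger child 40 at index 1, swap → [40, 15, 22, 1]
extract-max → returns 40:
  remove root 40; move last element 1 to root → [1, 15, 22]
  1 vs larger child 22 at index 2, swap → [22, 15, 1]
insert -6:
  append -6 at index 3 → [22, 15, 1, -6] (no swap needed)
extract-max → returns 22:
  remove root 22; move last element -6 to root → [-6, 15, 1]
  -6 vs larger child 15 at index 1, swap → [15, -6, 1]
insert 52:
  append 52 at index 3 → [15, -6, 1, 52]
  52 > parent -6 at index 1, swap → [15, 52, 1, -6]
  52 > parent 15 at index 0, swap → [52, 15, 1, -6]
insert 6:
  append 6 at index 4 → [52, 15, 1, -6, 6] (no swap needed)

[52, 15, 1, -6, 6]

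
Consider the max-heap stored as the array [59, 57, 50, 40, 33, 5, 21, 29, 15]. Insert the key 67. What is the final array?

[67, 59, 50, 40, 57, 5, 21, 29, 15, 33]

append 67 at index 9 → [59, 57, 50, 40, 33, 5, 21, 29, 15, 67]
67 > parent 33 at index 4, swap → [59, 57, 50, 40, 67, 5, 21, 29, 15, 33]
67 > parent 57 at index 1, swap → [59, 67, 50, 40, 57, 5, 21, 29, 15, 33]
67 > parent 59 at index 0, swap → [67, 59, 50, 40, 57, 5, 21, 29, 15, 33]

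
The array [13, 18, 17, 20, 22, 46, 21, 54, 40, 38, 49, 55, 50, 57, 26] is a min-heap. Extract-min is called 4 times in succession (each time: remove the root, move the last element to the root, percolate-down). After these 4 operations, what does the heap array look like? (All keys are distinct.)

extract-min #1 returns 13:
  remove root 13; move last element 26 to root → [26, 18, 17, 20, 22, 46, 21, 54, 40, 38, 49, 55, 50, 57]
  26 vs smaller child 17 at index 2, swap → [17, 18, 26, 20, 22, 46, 21, 54, 40, 38, 49, 55, 50, 57]
  26 vs smaller child 21 at index 6, swap → [17, 18, 21, 20, 22, 46, 26, 54, 40, 38, 49, 55, 50, 57]
extract-min #2 returns 17:
  remove root 17; move last element 57 to root → [57, 18, 21, 20, 22, 46, 26, 54, 40, 38, 49, 55, 50]
  57 vs smaller child 18 at index 1, swap → [18, 57, 21, 20, 22, 46, 26, 54, 40, 38, 49, 55, 50]
  57 vs smaller child 20 at index 3, swap → [18, 20, 21, 57, 22, 46, 26, 54, 40, 38, 49, 55, 50]
  57 vs smaller child 40 at index 8, swap → [18, 20, 21, 40, 22, 46, 26, 54, 57, 38, 49, 55, 50]
extract-min #3 returns 18:
  remove root 18; move last element 50 to root → [50, 20, 21, 40, 22, 46, 26, 54, 57, 38, 49, 55]
  50 vs smaller child 20 at index 1, swap → [20, 50, 21, 40, 22, 46, 26, 54, 57, 38, 49, 55]
  50 vs smaller child 22 at index 4, swap → [20, 22, 21, 40, 50, 46, 26, 54, 57, 38, 49, 55]
  50 vs smaller child 38 at index 9, swap → [20, 22, 21, 40, 38, 46, 26, 54, 57, 50, 49, 55]
extract-min #4 returns 20:
  remove root 20; move last element 55 to root → [55, 22, 21, 40, 38, 46, 26, 54, 57, 50, 49]
  55 vs smaller child 21 at index 2, swap → [21, 22, 55, 40, 38, 46, 26, 54, 57, 50, 49]
  55 vs smaller child 26 at index 6, swap → [21, 22, 26, 40, 38, 46, 55, 54, 57, 50, 49]

[21, 22, 26, 40, 38, 46, 55, 54, 57, 50, 49]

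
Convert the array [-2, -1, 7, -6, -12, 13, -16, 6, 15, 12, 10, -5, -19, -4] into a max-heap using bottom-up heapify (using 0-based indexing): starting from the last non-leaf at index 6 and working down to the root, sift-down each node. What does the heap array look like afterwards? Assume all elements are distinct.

[15, 12, 13, 6, 10, 7, -4, -1, -6, -12, -2, -5, -19, -16]

sift down from index 6:
  -16 vs only child -4 at index 13, swap → [-2, -1, 7, -6, -12, 13, -4, 6, 15, 12, 10, -5, -19, -16]
sift down from index 5: already satisfies heap property
sift down from index 4:
  -12 vs larger child 12 at index 9, swap → [-2, -1, 7, -6, 12, 13, -4, 6, 15, -12, 10, -5, -19, -16]
sift down from index 3:
  -6 vs larger child 15 at index 8, swap → [-2, -1, 7, 15, 12, 13, -4, 6, -6, -12, 10, -5, -19, -16]
sift down from index 2:
  7 vs larger child 13 at index 5, swap → [-2, -1, 13, 15, 12, 7, -4, 6, -6, -12, 10, -5, -19, -16]
sift down from index 1:
  -1 vs larger child 15 at index 3, swap → [-2, 15, 13, -1, 12, 7, -4, 6, -6, -12, 10, -5, -19, -16]
  -1 vs larger child 6 at index 7, swap → [-2, 15, 13, 6, 12, 7, -4, -1, -6, -12, 10, -5, -19, -16]
sift down from index 0:
  -2 vs larger child 15 at index 1, swap → [15, -2, 13, 6, 12, 7, -4, -1, -6, -12, 10, -5, -19, -16]
  -2 vs larger child 12 at index 4, swap → [15, 12, 13, 6, -2, 7, -4, -1, -6, -12, 10, -5, -19, -16]
  -2 vs larger child 10 at index 10, swap → [15, 12, 13, 6, 10, 7, -4, -1, -6, -12, -2, -5, -19, -16]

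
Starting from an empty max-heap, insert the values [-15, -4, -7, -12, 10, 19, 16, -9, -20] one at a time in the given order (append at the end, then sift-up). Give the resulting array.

Insert -15:
  append -15 at index 0 → [-15] (no swap needed)
Insert -4:
  append -4 at index 1 → [-15, -4]
  -4 > parent -15 at index 0, swap → [-4, -15]
Insert -7:
  append -7 at index 2 → [-4, -15, -7] (no swap needed)
Insert -12:
  append -12 at index 3 → [-4, -15, -7, -12]
  -12 > parent -15 at index 1, swap → [-4, -12, -7, -15]
Insert 10:
  append 10 at index 4 → [-4, -12, -7, -15, 10]
  10 > parent -12 at index 1, swap → [-4, 10, -7, -15, -12]
  10 > parent -4 at index 0, swap → [10, -4, -7, -15, -12]
Insert 19:
  append 19 at index 5 → [10, -4, -7, -15, -12, 19]
  19 > parent -7 at index 2, swap → [10, -4, 19, -15, -12, -7]
  19 > parent 10 at index 0, swap → [19, -4, 10, -15, -12, -7]
Insert 16:
  append 16 at index 6 → [19, -4, 10, -15, -12, -7, 16]
  16 > parent 10 at index 2, swap → [19, -4, 16, -15, -12, -7, 10]
Insert -9:
  append -9 at index 7 → [19, -4, 16, -15, -12, -7, 10, -9]
  -9 > parent -15 at index 3, swap → [19, -4, 16, -9, -12, -7, 10, -15]
Insert -20:
  append -20 at index 8 → [19, -4, 16, -9, -12, -7, 10, -15, -20] (no swap needed)

[19, -4, 16, -9, -12, -7, 10, -15, -20]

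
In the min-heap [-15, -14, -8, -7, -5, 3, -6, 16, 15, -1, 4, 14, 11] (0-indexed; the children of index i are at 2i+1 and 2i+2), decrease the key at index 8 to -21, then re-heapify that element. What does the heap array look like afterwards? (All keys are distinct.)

set index 8 from 15 to -21 → [-15, -14, -8, -7, -5, 3, -6, 16, -21, -1, 4, 14, 11]
-21 < parent -7 at index 3, swap → [-15, -14, -8, -21, -5, 3, -6, 16, -7, -1, 4, 14, 11]
-21 < parent -14 at index 1, swap → [-15, -21, -8, -14, -5, 3, -6, 16, -7, -1, 4, 14, 11]
-21 < parent -15 at index 0, swap → [-21, -15, -8, -14, -5, 3, -6, 16, -7, -1, 4, 14, 11]

[-21, -15, -8, -14, -5, 3, -6, 16, -7, -1, 4, 14, 11]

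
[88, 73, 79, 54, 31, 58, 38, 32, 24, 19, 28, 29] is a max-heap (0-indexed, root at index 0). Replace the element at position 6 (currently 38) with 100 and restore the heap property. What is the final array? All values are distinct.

[100, 73, 88, 54, 31, 58, 79, 32, 24, 19, 28, 29]

set index 6 from 38 to 100 → [88, 73, 79, 54, 31, 58, 100, 32, 24, 19, 28, 29]
100 > parent 79 at index 2, swap → [88, 73, 100, 54, 31, 58, 79, 32, 24, 19, 28, 29]
100 > parent 88 at index 0, swap → [100, 73, 88, 54, 31, 58, 79, 32, 24, 19, 28, 29]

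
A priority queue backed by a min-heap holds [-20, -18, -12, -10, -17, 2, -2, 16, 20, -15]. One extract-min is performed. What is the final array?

remove root -20; move last element -15 to root → [-15, -18, -12, -10, -17, 2, -2, 16, 20]
-15 vs smaller child -18 at index 1, swap → [-18, -15, -12, -10, -17, 2, -2, 16, 20]
-15 vs smaller child -17 at index 4, swap → [-18, -17, -12, -10, -15, 2, -2, 16, 20]

[-18, -17, -12, -10, -15, 2, -2, 16, 20]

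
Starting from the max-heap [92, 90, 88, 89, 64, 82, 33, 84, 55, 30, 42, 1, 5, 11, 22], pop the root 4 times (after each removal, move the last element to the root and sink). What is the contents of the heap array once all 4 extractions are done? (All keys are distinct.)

[84, 64, 82, 55, 42, 5, 33, 22, 11, 30, 1]

extract-max #1 returns 92:
  remove root 92; move last element 22 to root → [22, 90, 88, 89, 64, 82, 33, 84, 55, 30, 42, 1, 5, 11]
  22 vs larger child 90 at index 1, swap → [90, 22, 88, 89, 64, 82, 33, 84, 55, 30, 42, 1, 5, 11]
  22 vs larger child 89 at index 3, swap → [90, 89, 88, 22, 64, 82, 33, 84, 55, 30, 42, 1, 5, 11]
  22 vs larger child 84 at index 7, swap → [90, 89, 88, 84, 64, 82, 33, 22, 55, 30, 42, 1, 5, 11]
extract-max #2 returns 90:
  remove root 90; move last element 11 to root → [11, 89, 88, 84, 64, 82, 33, 22, 55, 30, 42, 1, 5]
  11 vs larger child 89 at index 1, swap → [89, 11, 88, 84, 64, 82, 33, 22, 55, 30, 42, 1, 5]
  11 vs larger child 84 at index 3, swap → [89, 84, 88, 11, 64, 82, 33, 22, 55, 30, 42, 1, 5]
  11 vs larger child 55 at index 8, swap → [89, 84, 88, 55, 64, 82, 33, 22, 11, 30, 42, 1, 5]
extract-max #3 returns 89:
  remove root 89; move last element 5 to root → [5, 84, 88, 55, 64, 82, 33, 22, 11, 30, 42, 1]
  5 vs larger child 88 at index 2, swap → [88, 84, 5, 55, 64, 82, 33, 22, 11, 30, 42, 1]
  5 vs larger child 82 at index 5, swap → [88, 84, 82, 55, 64, 5, 33, 22, 11, 30, 42, 1]
extract-max #4 returns 88:
  remove root 88; move last element 1 to root → [1, 84, 82, 55, 64, 5, 33, 22, 11, 30, 42]
  1 vs larger child 84 at index 1, swap → [84, 1, 82, 55, 64, 5, 33, 22, 11, 30, 42]
  1 vs larger child 64 at index 4, swap → [84, 64, 82, 55, 1, 5, 33, 22, 11, 30, 42]
  1 vs larger child 42 at index 10, swap → [84, 64, 82, 55, 42, 5, 33, 22, 11, 30, 1]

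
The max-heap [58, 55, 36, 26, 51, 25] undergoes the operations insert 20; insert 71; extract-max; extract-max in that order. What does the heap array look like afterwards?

[55, 51, 36, 26, 20, 25]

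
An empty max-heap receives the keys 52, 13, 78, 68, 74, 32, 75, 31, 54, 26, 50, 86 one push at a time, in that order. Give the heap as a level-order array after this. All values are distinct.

[86, 74, 78, 54, 68, 75, 52, 13, 31, 26, 50, 32]

Insert 52:
  append 52 at index 0 → [52] (no swap needed)
Insert 13:
  append 13 at index 1 → [52, 13] (no swap needed)
Insert 78:
  append 78 at index 2 → [52, 13, 78]
  78 > parent 52 at index 0, swap → [78, 13, 52]
Insert 68:
  append 68 at index 3 → [78, 13, 52, 68]
  68 > parent 13 at index 1, swap → [78, 68, 52, 13]
Insert 74:
  append 74 at index 4 → [78, 68, 52, 13, 74]
  74 > parent 68 at index 1, swap → [78, 74, 52, 13, 68]
Insert 32:
  append 32 at index 5 → [78, 74, 52, 13, 68, 32] (no swap needed)
Insert 75:
  append 75 at index 6 → [78, 74, 52, 13, 68, 32, 75]
  75 > parent 52 at index 2, swap → [78, 74, 75, 13, 68, 32, 52]
Insert 31:
  append 31 at index 7 → [78, 74, 75, 13, 68, 32, 52, 31]
  31 > parent 13 at index 3, swap → [78, 74, 75, 31, 68, 32, 52, 13]
Insert 54:
  append 54 at index 8 → [78, 74, 75, 31, 68, 32, 52, 13, 54]
  54 > parent 31 at index 3, swap → [78, 74, 75, 54, 68, 32, 52, 13, 31]
Insert 26:
  append 26 at index 9 → [78, 74, 75, 54, 68, 32, 52, 13, 31, 26] (no swap needed)
Insert 50:
  append 50 at index 10 → [78, 74, 75, 54, 68, 32, 52, 13, 31, 26, 50] (no swap needed)
Insert 86:
  append 86 at index 11 → [78, 74, 75, 54, 68, 32, 52, 13, 31, 26, 50, 86]
  86 > parent 32 at index 5, swap → [78, 74, 75, 54, 68, 86, 52, 13, 31, 26, 50, 32]
  86 > parent 75 at index 2, swap → [78, 74, 86, 54, 68, 75, 52, 13, 31, 26, 50, 32]
  86 > parent 78 at index 0, swap → [86, 74, 78, 54, 68, 75, 52, 13, 31, 26, 50, 32]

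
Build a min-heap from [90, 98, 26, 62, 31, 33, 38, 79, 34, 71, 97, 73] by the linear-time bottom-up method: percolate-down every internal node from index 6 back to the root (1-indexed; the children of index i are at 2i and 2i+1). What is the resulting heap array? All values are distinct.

sift down from index 6: already satisfies heap property
sift down from index 5: already satisfies heap property
sift down from index 4:
  62 vs smaller child 34 at index 9, swap → [90, 98, 26, 34, 31, 33, 38, 79, 62, 71, 97, 73]
sift down from index 3: already satisfies heap property
sift down from index 2:
  98 vs smaller child 31 at index 5, swap → [90, 31, 26, 34, 98, 33, 38, 79, 62, 71, 97, 73]
  98 vs smaller child 71 at index 10, swap → [90, 31, 26, 34, 71, 33, 38, 79, 62, 98, 97, 73]
sift down from index 1:
  90 vs smaller child 26 at index 3, swap → [26, 31, 90, 34, 71, 33, 38, 79, 62, 98, 97, 73]
  90 vs smaller child 33 at index 6, swap → [26, 31, 33, 34, 71, 90, 38, 79, 62, 98, 97, 73]
  90 vs only child 73 at index 12, swap → [26, 31, 33, 34, 71, 73, 38, 79, 62, 98, 97, 90]

[26, 31, 33, 34, 71, 73, 38, 79, 62, 98, 97, 90]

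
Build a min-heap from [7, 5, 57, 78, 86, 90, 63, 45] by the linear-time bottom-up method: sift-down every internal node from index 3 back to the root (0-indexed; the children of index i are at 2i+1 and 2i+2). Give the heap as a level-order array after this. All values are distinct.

[5, 7, 57, 45, 86, 90, 63, 78]

sift down from index 3:
  78 vs only child 45 at index 7, swap → [7, 5, 57, 45, 86, 90, 63, 78]
sift down from index 2: already satisfies heap property
sift down from index 1: already satisfies heap property
sift down from index 0:
  7 vs smaller child 5 at index 1, swap → [5, 7, 57, 45, 86, 90, 63, 78]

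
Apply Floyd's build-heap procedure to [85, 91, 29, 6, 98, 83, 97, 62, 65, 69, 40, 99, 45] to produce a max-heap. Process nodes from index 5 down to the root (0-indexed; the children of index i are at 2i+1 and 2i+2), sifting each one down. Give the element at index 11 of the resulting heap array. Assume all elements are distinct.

29

sift down from index 5:
  83 vs larger child 99 at index 11, swap → [85, 91, 29, 6, 98, 99, 97, 62, 65, 69, 40, 83, 45]
sift down from index 4: already satisfies heap property
sift down from index 3:
  6 vs larger child 65 at index 8, swap → [85, 91, 29, 65, 98, 99, 97, 62, 6, 69, 40, 83, 45]
sift down from index 2:
  29 vs larger child 99 at index 5, swap → [85, 91, 99, 65, 98, 29, 97, 62, 6, 69, 40, 83, 45]
  29 vs larger child 83 at index 11, swap → [85, 91, 99, 65, 98, 83, 97, 62, 6, 69, 40, 29, 45]
sift down from index 1:
  91 vs larger child 98 at index 4, swap → [85, 98, 99, 65, 91, 83, 97, 62, 6, 69, 40, 29, 45]
sift down from index 0:
  85 vs larger child 99 at index 2, swap → [99, 98, 85, 65, 91, 83, 97, 62, 6, 69, 40, 29, 45]
  85 vs larger child 97 at index 6, swap → [99, 98, 97, 65, 91, 83, 85, 62, 6, 69, 40, 29, 45]
resulting array: [99, 98, 97, 65, 91, 83, 85, 62, 6, 69, 40, 29, 45]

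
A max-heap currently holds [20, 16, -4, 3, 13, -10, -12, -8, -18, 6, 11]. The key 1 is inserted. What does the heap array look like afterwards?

append 1 at index 11 → [20, 16, -4, 3, 13, -10, -12, -8, -18, 6, 11, 1]
1 > parent -10 at index 5, swap → [20, 16, -4, 3, 13, 1, -12, -8, -18, 6, 11, -10]
1 > parent -4 at index 2, swap → [20, 16, 1, 3, 13, -4, -12, -8, -18, 6, 11, -10]

[20, 16, 1, 3, 13, -4, -12, -8, -18, 6, 11, -10]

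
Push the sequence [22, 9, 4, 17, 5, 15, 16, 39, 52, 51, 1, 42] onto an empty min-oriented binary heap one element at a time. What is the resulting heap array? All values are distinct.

[1, 4, 9, 22, 5, 15, 16, 39, 52, 51, 17, 42]

Insert 22:
  append 22 at index 0 → [22] (no swap needed)
Insert 9:
  append 9 at index 1 → [22, 9]
  9 < parent 22 at index 0, swap → [9, 22]
Insert 4:
  append 4 at index 2 → [9, 22, 4]
  4 < parent 9 at index 0, swap → [4, 22, 9]
Insert 17:
  append 17 at index 3 → [4, 22, 9, 17]
  17 < parent 22 at index 1, swap → [4, 17, 9, 22]
Insert 5:
  append 5 at index 4 → [4, 17, 9, 22, 5]
  5 < parent 17 at index 1, swap → [4, 5, 9, 22, 17]
Insert 15:
  append 15 at index 5 → [4, 5, 9, 22, 17, 15] (no swap needed)
Insert 16:
  append 16 at index 6 → [4, 5, 9, 22, 17, 15, 16] (no swap needed)
Insert 39:
  append 39 at index 7 → [4, 5, 9, 22, 17, 15, 16, 39] (no swap needed)
Insert 52:
  append 52 at index 8 → [4, 5, 9, 22, 17, 15, 16, 39, 52] (no swap needed)
Insert 51:
  append 51 at index 9 → [4, 5, 9, 22, 17, 15, 16, 39, 52, 51] (no swap needed)
Insert 1:
  append 1 at index 10 → [4, 5, 9, 22, 17, 15, 16, 39, 52, 51, 1]
  1 < parent 17 at index 4, swap → [4, 5, 9, 22, 1, 15, 16, 39, 52, 51, 17]
  1 < parent 5 at index 1, swap → [4, 1, 9, 22, 5, 15, 16, 39, 52, 51, 17]
  1 < parent 4 at index 0, swap → [1, 4, 9, 22, 5, 15, 16, 39, 52, 51, 17]
Insert 42:
  append 42 at index 11 → [1, 4, 9, 22, 5, 15, 16, 39, 52, 51, 17, 42] (no swap needed)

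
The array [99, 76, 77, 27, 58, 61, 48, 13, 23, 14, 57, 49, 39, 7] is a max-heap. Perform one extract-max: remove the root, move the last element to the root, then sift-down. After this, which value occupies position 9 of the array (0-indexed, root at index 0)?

remove root 99; move last element 7 to root → [7, 76, 77, 27, 58, 61, 48, 13, 23, 14, 57, 49, 39]
7 vs larger child 77 at index 2, swap → [77, 76, 7, 27, 58, 61, 48, 13, 23, 14, 57, 49, 39]
7 vs larger child 61 at index 5, swap → [77, 76, 61, 27, 58, 7, 48, 13, 23, 14, 57, 49, 39]
7 vs larger child 49 at index 11, swap → [77, 76, 61, 27, 58, 49, 48, 13, 23, 14, 57, 7, 39]
resulting array: [77, 76, 61, 27, 58, 49, 48, 13, 23, 14, 57, 7, 39]

14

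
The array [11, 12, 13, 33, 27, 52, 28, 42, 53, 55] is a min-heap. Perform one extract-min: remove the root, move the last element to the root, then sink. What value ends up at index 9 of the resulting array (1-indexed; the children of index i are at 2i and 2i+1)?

remove root 11; move last element 55 to root → [55, 12, 13, 33, 27, 52, 28, 42, 53]
55 vs smaller child 12 at index 2, swap → [12, 55, 13, 33, 27, 52, 28, 42, 53]
55 vs smaller child 27 at index 5, swap → [12, 27, 13, 33, 55, 52, 28, 42, 53]
resulting array: [12, 27, 13, 33, 55, 52, 28, 42, 53]

53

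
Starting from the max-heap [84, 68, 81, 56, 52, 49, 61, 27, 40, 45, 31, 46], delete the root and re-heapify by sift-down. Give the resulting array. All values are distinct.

[81, 68, 61, 56, 52, 49, 46, 27, 40, 45, 31]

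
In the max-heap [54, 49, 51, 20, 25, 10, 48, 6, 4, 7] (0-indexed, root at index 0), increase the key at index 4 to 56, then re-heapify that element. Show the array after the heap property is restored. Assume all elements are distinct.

[56, 54, 51, 20, 49, 10, 48, 6, 4, 7]

set index 4 from 25 to 56 → [54, 49, 51, 20, 56, 10, 48, 6, 4, 7]
56 > parent 49 at index 1, swap → [54, 56, 51, 20, 49, 10, 48, 6, 4, 7]
56 > parent 54 at index 0, swap → [56, 54, 51, 20, 49, 10, 48, 6, 4, 7]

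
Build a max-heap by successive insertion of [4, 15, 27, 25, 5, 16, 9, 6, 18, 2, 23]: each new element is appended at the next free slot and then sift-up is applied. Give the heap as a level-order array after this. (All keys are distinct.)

[27, 25, 16, 18, 23, 15, 9, 4, 6, 2, 5]

Insert 4:
  append 4 at index 0 → [4] (no swap needed)
Insert 15:
  append 15 at index 1 → [4, 15]
  15 > parent 4 at index 0, swap → [15, 4]
Insert 27:
  append 27 at index 2 → [15, 4, 27]
  27 > parent 15 at index 0, swap → [27, 4, 15]
Insert 25:
  append 25 at index 3 → [27, 4, 15, 25]
  25 > parent 4 at index 1, swap → [27, 25, 15, 4]
Insert 5:
  append 5 at index 4 → [27, 25, 15, 4, 5] (no swap needed)
Insert 16:
  append 16 at index 5 → [27, 25, 15, 4, 5, 16]
  16 > parent 15 at index 2, swap → [27, 25, 16, 4, 5, 15]
Insert 9:
  append 9 at index 6 → [27, 25, 16, 4, 5, 15, 9] (no swap needed)
Insert 6:
  append 6 at index 7 → [27, 25, 16, 4, 5, 15, 9, 6]
  6 > parent 4 at index 3, swap → [27, 25, 16, 6, 5, 15, 9, 4]
Insert 18:
  append 18 at index 8 → [27, 25, 16, 6, 5, 15, 9, 4, 18]
  18 > parent 6 at index 3, swap → [27, 25, 16, 18, 5, 15, 9, 4, 6]
Insert 2:
  append 2 at index 9 → [27, 25, 16, 18, 5, 15, 9, 4, 6, 2] (no swap needed)
Insert 23:
  append 23 at index 10 → [27, 25, 16, 18, 5, 15, 9, 4, 6, 2, 23]
  23 > parent 5 at index 4, swap → [27, 25, 16, 18, 23, 15, 9, 4, 6, 2, 5]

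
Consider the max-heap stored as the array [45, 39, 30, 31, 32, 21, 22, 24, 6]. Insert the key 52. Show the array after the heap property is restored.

append 52 at index 9 → [45, 39, 30, 31, 32, 21, 22, 24, 6, 52]
52 > parent 32 at index 4, swap → [45, 39, 30, 31, 52, 21, 22, 24, 6, 32]
52 > parent 39 at index 1, swap → [45, 52, 30, 31, 39, 21, 22, 24, 6, 32]
52 > parent 45 at index 0, swap → [52, 45, 30, 31, 39, 21, 22, 24, 6, 32]

[52, 45, 30, 31, 39, 21, 22, 24, 6, 32]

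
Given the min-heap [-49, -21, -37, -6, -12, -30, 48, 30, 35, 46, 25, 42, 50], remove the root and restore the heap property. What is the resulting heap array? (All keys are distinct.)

[-37, -21, -30, -6, -12, 42, 48, 30, 35, 46, 25, 50]

remove root -49; move last element 50 to root → [50, -21, -37, -6, -12, -30, 48, 30, 35, 46, 25, 42]
50 vs smaller child -37 at index 2, swap → [-37, -21, 50, -6, -12, -30, 48, 30, 35, 46, 25, 42]
50 vs smaller child -30 at index 5, swap → [-37, -21, -30, -6, -12, 50, 48, 30, 35, 46, 25, 42]
50 vs only child 42 at index 11, swap → [-37, -21, -30, -6, -12, 42, 48, 30, 35, 46, 25, 50]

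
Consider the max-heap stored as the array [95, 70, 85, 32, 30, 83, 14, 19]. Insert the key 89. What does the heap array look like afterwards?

[95, 89, 85, 70, 30, 83, 14, 19, 32]

append 89 at index 8 → [95, 70, 85, 32, 30, 83, 14, 19, 89]
89 > parent 32 at index 3, swap → [95, 70, 85, 89, 30, 83, 14, 19, 32]
89 > parent 70 at index 1, swap → [95, 89, 85, 70, 30, 83, 14, 19, 32]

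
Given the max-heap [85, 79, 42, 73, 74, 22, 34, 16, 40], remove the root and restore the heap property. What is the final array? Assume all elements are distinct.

[79, 74, 42, 73, 40, 22, 34, 16]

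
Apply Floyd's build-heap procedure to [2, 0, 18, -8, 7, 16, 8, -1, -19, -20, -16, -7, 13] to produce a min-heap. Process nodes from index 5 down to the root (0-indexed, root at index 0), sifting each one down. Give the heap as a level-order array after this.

sift down from index 5:
  16 vs smaller child -7 at index 11, swap → [2, 0, 18, -8, 7, -7, 8, -1, -19, -20, -16, 16, 13]
sift down from index 4:
  7 vs smaller child -20 at index 9, swap → [2, 0, 18, -8, -20, -7, 8, -1, -19, 7, -16, 16, 13]
sift down from index 3:
  -8 vs smaller child -19 at index 8, swap → [2, 0, 18, -19, -20, -7, 8, -1, -8, 7, -16, 16, 13]
sift down from index 2:
  18 vs smaller child -7 at index 5, swap → [2, 0, -7, -19, -20, 18, 8, -1, -8, 7, -16, 16, 13]
  18 vs smaller child 13 at index 12, swap → [2, 0, -7, -19, -20, 13, 8, -1, -8, 7, -16, 16, 18]
sift down from index 1:
  0 vs smaller child -20 at index 4, swap → [2, -20, -7, -19, 0, 13, 8, -1, -8, 7, -16, 16, 18]
  0 vs smaller child -16 at index 10, swap → [2, -20, -7, -19, -16, 13, 8, -1, -8, 7, 0, 16, 18]
sift down from index 0:
  2 vs smaller child -20 at index 1, swap → [-20, 2, -7, -19, -16, 13, 8, -1, -8, 7, 0, 16, 18]
  2 vs smaller child -19 at index 3, swap → [-20, -19, -7, 2, -16, 13, 8, -1, -8, 7, 0, 16, 18]
  2 vs smaller child -8 at index 8, swap → [-20, -19, -7, -8, -16, 13, 8, -1, 2, 7, 0, 16, 18]

[-20, -19, -7, -8, -16, 13, 8, -1, 2, 7, 0, 16, 18]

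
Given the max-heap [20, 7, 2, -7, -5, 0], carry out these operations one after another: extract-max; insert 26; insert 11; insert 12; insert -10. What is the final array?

[26, 12, 11, 0, -5, 2, 7, -7, -10]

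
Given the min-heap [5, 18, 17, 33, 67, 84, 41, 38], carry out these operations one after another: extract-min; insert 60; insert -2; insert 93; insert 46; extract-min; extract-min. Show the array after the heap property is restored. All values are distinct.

[18, 33, 38, 60, 46, 84, 41, 93, 67]

extract-min → returns 5:
  remove root 5; move last element 38 to root → [38, 18, 17, 33, 67, 84, 41]
  38 vs smaller child 17 at index 2, swap → [17, 18, 38, 33, 67, 84, 41]
insert 60:
  append 60 at index 7 → [17, 18, 38, 33, 67, 84, 41, 60] (no swap needed)
insert -2:
  append -2 at index 8 → [17, 18, 38, 33, 67, 84, 41, 60, -2]
  -2 < parent 33 at index 3, swap → [17, 18, 38, -2, 67, 84, 41, 60, 33]
  -2 < parent 18 at index 1, swap → [17, -2, 38, 18, 67, 84, 41, 60, 33]
  -2 < parent 17 at index 0, swap → [-2, 17, 38, 18, 67, 84, 41, 60, 33]
insert 93:
  append 93 at index 9 → [-2, 17, 38, 18, 67, 84, 41, 60, 33, 93] (no swap needed)
insert 46:
  append 46 at index 10 → [-2, 17, 38, 18, 67, 84, 41, 60, 33, 93, 46]
  46 < parent 67 at index 4, swap → [-2, 17, 38, 18, 46, 84, 41, 60, 33, 93, 67]
extract-min → returns -2:
  remove root -2; move last element 67 to root → [67, 17, 38, 18, 46, 84, 41, 60, 33, 93]
  67 vs smaller child 17 at index 1, swap → [17, 67, 38, 18, 46, 84, 41, 60, 33, 93]
  67 vs smaller child 18 at index 3, swap → [17, 18, 38, 67, 46, 84, 41, 60, 33, 93]
  67 vs smaller child 33 at index 8, swap → [17, 18, 38, 33, 46, 84, 41, 60, 67, 93]
extract-min → returns 17:
  remove root 17; move last element 93 to root → [93, 18, 38, 33, 46, 84, 41, 60, 67]
  93 vs smaller child 18 at index 1, swap → [18, 93, 38, 33, 46, 84, 41, 60, 67]
  93 vs smaller child 33 at index 3, swap → [18, 33, 38, 93, 46, 84, 41, 60, 67]
  93 vs smaller child 60 at index 7, swap → [18, 33, 38, 60, 46, 84, 41, 93, 67]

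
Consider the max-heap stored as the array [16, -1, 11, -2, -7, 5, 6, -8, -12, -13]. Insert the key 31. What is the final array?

[31, 16, 11, -2, -1, 5, 6, -8, -12, -13, -7]

append 31 at index 10 → [16, -1, 11, -2, -7, 5, 6, -8, -12, -13, 31]
31 > parent -7 at index 4, swap → [16, -1, 11, -2, 31, 5, 6, -8, -12, -13, -7]
31 > parent -1 at index 1, swap → [16, 31, 11, -2, -1, 5, 6, -8, -12, -13, -7]
31 > parent 16 at index 0, swap → [31, 16, 11, -2, -1, 5, 6, -8, -12, -13, -7]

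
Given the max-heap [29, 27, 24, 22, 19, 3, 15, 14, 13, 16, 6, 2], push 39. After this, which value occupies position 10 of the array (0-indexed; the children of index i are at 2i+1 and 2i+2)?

6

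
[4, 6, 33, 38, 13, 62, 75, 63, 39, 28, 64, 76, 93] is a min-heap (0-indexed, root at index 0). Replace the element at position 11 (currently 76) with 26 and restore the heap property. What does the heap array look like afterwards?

[4, 6, 26, 38, 13, 33, 75, 63, 39, 28, 64, 62, 93]

set index 11 from 76 to 26 → [4, 6, 33, 38, 13, 62, 75, 63, 39, 28, 64, 26, 93]
26 < parent 62 at index 5, swap → [4, 6, 33, 38, 13, 26, 75, 63, 39, 28, 64, 62, 93]
26 < parent 33 at index 2, swap → [4, 6, 26, 38, 13, 33, 75, 63, 39, 28, 64, 62, 93]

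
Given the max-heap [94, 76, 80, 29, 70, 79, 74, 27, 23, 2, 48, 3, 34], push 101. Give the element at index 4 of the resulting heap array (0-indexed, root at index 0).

70

append 101 at index 13 → [94, 76, 80, 29, 70, 79, 74, 27, 23, 2, 48, 3, 34, 101]
101 > parent 74 at index 6, swap → [94, 76, 80, 29, 70, 79, 101, 27, 23, 2, 48, 3, 34, 74]
101 > parent 80 at index 2, swap → [94, 76, 101, 29, 70, 79, 80, 27, 23, 2, 48, 3, 34, 74]
101 > parent 94 at index 0, swap → [101, 76, 94, 29, 70, 79, 80, 27, 23, 2, 48, 3, 34, 74]
resulting array: [101, 76, 94, 29, 70, 79, 80, 27, 23, 2, 48, 3, 34, 74]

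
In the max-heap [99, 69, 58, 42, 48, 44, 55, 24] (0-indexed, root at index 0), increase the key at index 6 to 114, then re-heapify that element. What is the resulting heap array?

[114, 69, 99, 42, 48, 44, 58, 24]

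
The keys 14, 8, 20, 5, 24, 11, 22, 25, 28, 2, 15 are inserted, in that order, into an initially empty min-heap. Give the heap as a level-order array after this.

[2, 5, 11, 14, 8, 20, 22, 25, 28, 24, 15]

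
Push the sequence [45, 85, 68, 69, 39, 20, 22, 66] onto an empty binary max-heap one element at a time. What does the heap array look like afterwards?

[85, 69, 68, 66, 39, 20, 22, 45]

Insert 45:
  append 45 at index 0 → [45] (no swap needed)
Insert 85:
  append 85 at index 1 → [45, 85]
  85 > parent 45 at index 0, swap → [85, 45]
Insert 68:
  append 68 at index 2 → [85, 45, 68] (no swap needed)
Insert 69:
  append 69 at index 3 → [85, 45, 68, 69]
  69 > parent 45 at index 1, swap → [85, 69, 68, 45]
Insert 39:
  append 39 at index 4 → [85, 69, 68, 45, 39] (no swap needed)
Insert 20:
  append 20 at index 5 → [85, 69, 68, 45, 39, 20] (no swap needed)
Insert 22:
  append 22 at index 6 → [85, 69, 68, 45, 39, 20, 22] (no swap needed)
Insert 66:
  append 66 at index 7 → [85, 69, 68, 45, 39, 20, 22, 66]
  66 > parent 45 at index 3, swap → [85, 69, 68, 66, 39, 20, 22, 45]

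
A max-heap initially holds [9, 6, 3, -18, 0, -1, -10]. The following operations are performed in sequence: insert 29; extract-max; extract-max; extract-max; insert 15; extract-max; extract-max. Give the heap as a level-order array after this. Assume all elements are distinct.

insert 29:
  append 29 at index 7 → [9, 6, 3, -18, 0, -1, -10, 29]
  29 > parent -18 at index 3, swap → [9, 6, 3, 29, 0, -1, -10, -18]
  29 > parent 6 at index 1, swap → [9, 29, 3, 6, 0, -1, -10, -18]
  29 > parent 9 at index 0, swap → [29, 9, 3, 6, 0, -1, -10, -18]
extract-max → returns 29:
  remove root 29; move last element -18 to root → [-18, 9, 3, 6, 0, -1, -10]
  -18 vs larger child 9 at index 1, swap → [9, -18, 3, 6, 0, -1, -10]
  -18 vs larger child 6 at index 3, swap → [9, 6, 3, -18, 0, -1, -10]
extract-max → returns 9:
  remove root 9; move last element -10 to root → [-10, 6, 3, -18, 0, -1]
  -10 vs larger child 6 at index 1, swap → [6, -10, 3, -18, 0, -1]
  -10 vs larger child 0 at index 4, swap → [6, 0, 3, -18, -10, -1]
extract-max → returns 6:
  remove root 6; move last element -1 to root → [-1, 0, 3, -18, -10]
  -1 vs larger child 3 at index 2, swap → [3, 0, -1, -18, -10]
insert 15:
  append 15 at index 5 → [3, 0, -1, -18, -10, 15]
  15 > parent -1 at index 2, swap → [3, 0, 15, -18, -10, -1]
  15 > parent 3 at index 0, swap → [15, 0, 3, -18, -10, -1]
extract-max → returns 15:
  remove root 15; move last element -1 to root → [-1, 0, 3, -18, -10]
  -1 vs larger child 3 at index 2, swap → [3, 0, -1, -18, -10]
extract-max → returns 3:
  remove root 3; move last element -10 to root → [-10, 0, -1, -18]
  -10 vs larger child 0 at index 1, swap → [0, -10, -1, -18]

[0, -10, -1, -18]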